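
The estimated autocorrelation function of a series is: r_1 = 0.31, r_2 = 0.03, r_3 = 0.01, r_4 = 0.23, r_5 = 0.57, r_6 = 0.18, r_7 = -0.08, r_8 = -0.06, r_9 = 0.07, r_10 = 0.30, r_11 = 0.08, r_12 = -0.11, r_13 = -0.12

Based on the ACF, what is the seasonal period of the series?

The largest autocorrelation is r_5 = 0.57; the remaining lags stay at or below 0.31. The elevated value at lag 1 (0.31), dropping to 0.03 at lag 2, reflects decaying short-term dependence rather than seasonality.
The dominant spike at lag 5 indicates a seasonal period of 5.

5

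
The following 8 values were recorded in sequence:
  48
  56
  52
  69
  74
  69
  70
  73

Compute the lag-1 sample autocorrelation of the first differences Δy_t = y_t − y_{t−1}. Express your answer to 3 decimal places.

-0.308

First differences Δy: 8, -4, 17, 5, -5, 1, 3
Mean of differences = 3.5714
Numerator Σ(Δy_t−Δȳ)(Δy_{t+1}−Δȳ) = -104.7551
Denominator Σ(Δy_t−Δȳ)² = 339.7143
r_1(Δy) = -104.7551 / 339.7143 = -0.308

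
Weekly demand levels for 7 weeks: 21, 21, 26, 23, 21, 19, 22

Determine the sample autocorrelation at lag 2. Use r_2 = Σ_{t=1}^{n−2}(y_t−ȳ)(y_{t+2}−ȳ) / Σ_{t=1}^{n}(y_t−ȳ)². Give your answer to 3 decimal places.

-0.397

Mean ȳ = (21 + 21 + 26 + 23 + 21 + 19 + 22)/7 = 21.8571
Deviations from mean: -0.8571, -0.8571, 4.1429, 1.1429, -0.8571, -2.8571, 0.1429
Numerator Σ_{t=1}^{5}(y_t−ȳ)(y_{t+2}−ȳ) = -11.4694
Denominator Σ(y_t−ȳ)² = 28.8571
r_2 = -11.4694 / 28.8571 = -0.397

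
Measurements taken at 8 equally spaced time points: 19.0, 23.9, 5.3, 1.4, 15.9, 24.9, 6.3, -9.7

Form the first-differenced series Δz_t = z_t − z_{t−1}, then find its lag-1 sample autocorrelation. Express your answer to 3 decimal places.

First differences Δz: 4.9, -18.6, -3.9, 14.5, 9.0, -18.6, -16.0
Mean of differences = -4.1000
Numerator Σ(Δz_t−Δz̄)(Δz_{t+1}−Δz̄) = 96.5800
Denominator Σ(Δz_t−Δz̄)² = 1160.7200
r_1(Δz) = 96.5800 / 1160.7200 = 0.083

0.083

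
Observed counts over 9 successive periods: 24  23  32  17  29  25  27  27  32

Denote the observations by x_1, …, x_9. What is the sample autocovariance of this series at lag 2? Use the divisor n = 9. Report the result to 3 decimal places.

5.545

Mean x̄ = (24 + 23 + 32 + 17 + 29 + 25 + 27 + 27 + 32)/9 = 26.2222
Σ_{t=1}^{7}(x_t−x̄)(x_{t+2}−x̄) = 49.9012
γ_2 = 49.9012 / 9 = 5.545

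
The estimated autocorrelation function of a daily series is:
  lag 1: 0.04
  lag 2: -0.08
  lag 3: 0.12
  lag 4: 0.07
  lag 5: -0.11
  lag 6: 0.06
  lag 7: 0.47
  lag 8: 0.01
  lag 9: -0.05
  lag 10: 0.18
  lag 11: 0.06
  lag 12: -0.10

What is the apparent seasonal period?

7

The largest autocorrelation is r_7 = 0.47; the remaining lags stay at or below 0.18.
The dominant spike at lag 7 indicates a seasonal period of 7.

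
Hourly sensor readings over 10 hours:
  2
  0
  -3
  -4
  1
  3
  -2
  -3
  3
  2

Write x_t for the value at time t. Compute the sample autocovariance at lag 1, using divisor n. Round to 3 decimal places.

Mean x̄ = (2 + 0 − 3 − 4 + 1 + 3 − 2 − 3 + 3 + 2)/10 = -0.1000
Σ_{t=1}^{9}(x_t−x̄)(x_{t+1}−x̄) = 7.4900
γ_1 = 7.4900 / 10 = 0.749

0.749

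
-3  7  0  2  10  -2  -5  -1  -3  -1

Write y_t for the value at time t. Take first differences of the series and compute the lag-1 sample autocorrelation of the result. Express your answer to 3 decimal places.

-0.381

First differences Δy: 10, -7, 2, 8, -12, -3, 4, -2, 2
Mean of differences = 0.2222
Numerator Σ(Δy_t−Δȳ)(Δy_{t+1}−Δȳ) = -149.8272
Denominator Σ(Δy_t−Δȳ)² = 393.5556
r_1(Δy) = -149.8272 / 393.5556 = -0.381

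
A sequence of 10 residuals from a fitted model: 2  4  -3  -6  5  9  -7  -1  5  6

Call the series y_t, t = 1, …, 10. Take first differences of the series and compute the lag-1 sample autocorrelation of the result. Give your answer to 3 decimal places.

First differences Δy: 2, -7, -3, 11, 4, -16, 6, 6, 1
Mean of differences = 0.4444
Numerator Σ(Δy_t−Δȳ)(Δy_{t+1}−Δȳ) = -100.6420
Denominator Σ(Δy_t−Δȳ)² = 526.2222
r_1(Δy) = -100.6420 / 526.2222 = -0.191

-0.191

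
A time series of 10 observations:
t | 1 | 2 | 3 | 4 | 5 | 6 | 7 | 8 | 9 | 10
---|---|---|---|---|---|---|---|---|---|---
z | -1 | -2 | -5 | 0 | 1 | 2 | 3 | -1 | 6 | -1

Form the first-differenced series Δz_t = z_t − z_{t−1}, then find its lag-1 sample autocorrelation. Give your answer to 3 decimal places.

-0.566

First differences Δz: -1, -3, 5, 1, 1, 1, -4, 7, -7
Mean of differences = 0.0000
Numerator Σ(Δz_t−Δz̄)(Δz_{t+1}−Δz̄) = -86.0000
Denominator Σ(Δz_t−Δz̄)² = 152.0000
r_1(Δz) = -86.0000 / 152.0000 = -0.566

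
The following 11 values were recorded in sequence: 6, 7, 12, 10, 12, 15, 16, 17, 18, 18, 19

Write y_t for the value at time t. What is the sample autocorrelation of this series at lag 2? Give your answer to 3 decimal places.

0.404

Mean ȳ = (6 + 7 + 12 + 10 + 12 + 15 + 16 + 17 + 18 + 18 + 19)/11 = 13.6364
Numerator Σ_{t=1}^{9}(y_t−ȳ)(y_{t+2}−ȳ) = 83.4628
Denominator Σ(y_t−ȳ)² = 206.5455
r_2 = 83.4628 / 206.5455 = 0.404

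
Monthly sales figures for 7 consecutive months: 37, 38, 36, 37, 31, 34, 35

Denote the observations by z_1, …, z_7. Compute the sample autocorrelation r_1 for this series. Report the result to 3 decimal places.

Mean z̄ = (37 + 38 + 36 + 37 + 31 + 34 + 35)/7 = 35.4286
Numerator Σ_{t=1}^{6}(z_t−z̄)(z_{t+1}−z̄) = 6.3878
Denominator Σ(z_t−z̄)² = 33.7143
r_1 = 6.3878 / 33.7143 = 0.189

0.189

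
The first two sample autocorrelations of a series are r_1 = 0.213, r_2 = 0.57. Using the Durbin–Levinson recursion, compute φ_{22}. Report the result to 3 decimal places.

0.550

φ_{22} = (r_2 − r_1²) / (1 − r_1²)
r_1² = (0.213)² = 0.045369
Numerator = 0.57 − 0.0454 = 0.5246; denominator = 1 − 0.0454 = 0.9546
φ_{22} = 0.5246 / 0.9546 = 0.550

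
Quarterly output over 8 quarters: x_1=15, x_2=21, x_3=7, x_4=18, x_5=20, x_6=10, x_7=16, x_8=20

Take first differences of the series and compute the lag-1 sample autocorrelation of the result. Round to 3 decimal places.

First differences Δx: 6, -14, 11, 2, -10, 6, 4
Mean of differences = 0.7143
Numerator Σ(Δx_t−Δx̄)(Δx_{t+1}−Δx̄) = -268.9388
Denominator Σ(Δx_t−Δx̄)² = 505.4286
r_1(Δx) = -268.9388 / 505.4286 = -0.532

-0.532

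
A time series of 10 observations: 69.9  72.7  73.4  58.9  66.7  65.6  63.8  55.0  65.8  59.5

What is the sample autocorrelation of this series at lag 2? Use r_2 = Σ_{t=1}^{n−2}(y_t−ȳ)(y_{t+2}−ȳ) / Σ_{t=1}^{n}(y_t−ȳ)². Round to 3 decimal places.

0.158

Mean ȳ = (69.9 + 72.7 + 73.4 + 58.9 + 66.7 + 65.6 + 63.8 + 55.0 + 65.8 + 59.5)/10 = 65.1300
Numerator Σ_{t=1}^{8}(y_t−ȳ)(y_{t+2}−ȳ) = 51.6342
Denominator Σ(y_t−ȳ)² = 326.4810
r_2 = 51.6342 / 326.4810 = 0.158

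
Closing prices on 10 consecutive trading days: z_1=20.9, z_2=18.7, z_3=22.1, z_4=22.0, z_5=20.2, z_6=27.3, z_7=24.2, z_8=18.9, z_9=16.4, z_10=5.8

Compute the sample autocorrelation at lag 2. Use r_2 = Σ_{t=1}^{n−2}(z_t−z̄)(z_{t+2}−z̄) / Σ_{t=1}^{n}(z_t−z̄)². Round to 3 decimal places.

Mean z̄ = (20.9 + 18.7 + 22.1 + 22.0 + 20.2 + 27.3 + 24.2 + 18.9 + 16.4 + 5.8)/10 = 19.6500
Numerator Σ_{t=1}^{8}(z_t−z̄)(z_{t+2}−z̄) = 12.5200
Denominator Σ(z_t−z̄)² = 296.4650
r_2 = 12.5200 / 296.4650 = 0.042

0.042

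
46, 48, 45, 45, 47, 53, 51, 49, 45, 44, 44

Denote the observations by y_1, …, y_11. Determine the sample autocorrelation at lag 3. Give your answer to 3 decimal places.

-0.545

Mean ȳ = (46 + 48 + 45 + 45 + 47 + 53 + 51 + 49 + 45 + 44 + 44)/11 = 47.0000
Numerator Σ_{t=1}^{8}(y_t−ȳ)(y_{t+3}−ȳ) = -48.0000
Denominator Σ(y_t−ȳ)² = 88.0000
r_3 = -48.0000 / 88.0000 = -0.545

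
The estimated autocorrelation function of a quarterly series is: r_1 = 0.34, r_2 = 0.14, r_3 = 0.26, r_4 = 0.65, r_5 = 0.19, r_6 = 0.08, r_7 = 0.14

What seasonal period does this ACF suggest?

The largest autocorrelation is r_4 = 0.65; the remaining lags stay at or below 0.34. The elevated value at lag 1 (0.34), dropping to 0.14 at lag 2, reflects decaying short-term dependence rather than seasonality.
The dominant spike at lag 4 indicates a seasonal period of 4.

4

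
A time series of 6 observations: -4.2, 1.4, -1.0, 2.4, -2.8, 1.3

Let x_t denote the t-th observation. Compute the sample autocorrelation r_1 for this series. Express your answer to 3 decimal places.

Mean x̄ = (-4.2 + 1.4 − 1.0 + 2.4 − 2.8 + 1.3)/6 = -0.4833
Deviations from mean: -3.7167, 1.8833, -0.5167, 2.8833, -2.3167, 1.7833
Numerator Σ_{t=1}^{5}(x_t−x̄)(x_{t+1}−x̄) = -20.2736
Denominator Σ(x_t−x̄)² = 34.4883
r_1 = -20.2736 / 34.4883 = -0.588

-0.588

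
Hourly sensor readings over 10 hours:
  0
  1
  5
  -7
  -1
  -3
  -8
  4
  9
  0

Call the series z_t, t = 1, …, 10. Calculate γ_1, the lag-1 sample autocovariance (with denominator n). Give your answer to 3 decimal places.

Mean z̄ = (0 + 1 + 5 − 7 − 1 − 3 − 8 + 4 + 9 + 0)/10 = 0.0000
Σ_{t=1}^{9}(z_t−z̄)(z_{t+1}−z̄) = 8.0000
γ_1 = 8.0000 / 10 = 0.800

0.800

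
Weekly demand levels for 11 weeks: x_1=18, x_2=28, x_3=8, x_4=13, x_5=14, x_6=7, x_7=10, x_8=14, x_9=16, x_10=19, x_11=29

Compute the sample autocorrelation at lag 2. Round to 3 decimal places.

Mean x̄ = (18 + 28 + 8 + 13 + 14 + 7 + 10 + 14 + 16 + 19 + 29)/11 = 16.0000
Numerator Σ_{t=1}^{9}(x_t−x̄)(x_{t+2}−x̄) = 15.0000
Denominator Σ(x_t−x̄)² = 524.0000
r_2 = 15.0000 / 524.0000 = 0.029

0.029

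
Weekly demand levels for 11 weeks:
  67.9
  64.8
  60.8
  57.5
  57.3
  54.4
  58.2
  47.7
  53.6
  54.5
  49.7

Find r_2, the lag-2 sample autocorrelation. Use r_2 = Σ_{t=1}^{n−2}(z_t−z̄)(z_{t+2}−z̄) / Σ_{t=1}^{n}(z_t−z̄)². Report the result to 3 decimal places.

0.314

Mean z̄ = (67.9 + 64.8 + 60.8 + 57.5 + 57.3 + 54.4 + 58.2 + 47.7 + 53.6 + 54.5 + 49.7)/11 = 56.9455
Numerator Σ_{t=1}^{9}(z_t−z̄)(z_{t+2}−z̄) = 113.1659
Denominator Σ(z_t−z̄)² = 360.1873
r_2 = 113.1659 / 360.1873 = 0.314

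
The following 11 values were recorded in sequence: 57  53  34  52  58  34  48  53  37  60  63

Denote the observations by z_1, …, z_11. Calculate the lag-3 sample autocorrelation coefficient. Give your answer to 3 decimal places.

Mean z̄ = (57 + 53 + 34 + 52 + 58 + 34 + 48 + 53 + 37 + 60 + 63)/11 = 49.9091
Numerator Σ_{t=1}^{8}(z_t−z̄)(z_{t+3}−z̄) = 540.5207
Denominator Σ(z_t−z̄)² = 1088.9091
r_3 = 540.5207 / 1088.9091 = 0.496

0.496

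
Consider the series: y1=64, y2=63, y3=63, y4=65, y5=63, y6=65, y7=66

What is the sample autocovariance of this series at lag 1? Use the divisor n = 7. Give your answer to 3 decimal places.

0.017

Mean ȳ = (64 + 63 + 63 + 65 + 63 + 65 + 66)/7 = 64.1429
Deviations: -0.1429, -1.1429, -1.1429, 0.8571, -1.1429, 0.8571, 1.8571
Σ_{t=1}^{6}(y_t−ȳ)(y_{t+1}−ȳ) = 0.1224
γ_1 = 0.1224 / 7 = 0.017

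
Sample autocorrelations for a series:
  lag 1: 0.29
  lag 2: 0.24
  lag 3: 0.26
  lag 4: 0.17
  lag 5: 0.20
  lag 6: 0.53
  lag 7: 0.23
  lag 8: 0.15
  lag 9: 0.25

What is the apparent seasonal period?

The largest autocorrelation is r_6 = 0.53; the remaining lags stay at or below 0.29. The elevated value at lag 1 (0.29), dropping to 0.24 at lag 2, reflects decaying short-term dependence rather than seasonality.
The dominant spike at lag 6 indicates a seasonal period of 6.

6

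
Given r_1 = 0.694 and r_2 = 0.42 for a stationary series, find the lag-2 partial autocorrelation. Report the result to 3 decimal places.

-0.119

φ_{22} = (r_2 − r_1²) / (1 − r_1²)
r_1² = (0.694)² = 0.481636
Numerator = 0.42 − 0.4816 = -0.0616; denominator = 1 − 0.4816 = 0.5184
φ_{22} = -0.0616 / 0.5184 = -0.119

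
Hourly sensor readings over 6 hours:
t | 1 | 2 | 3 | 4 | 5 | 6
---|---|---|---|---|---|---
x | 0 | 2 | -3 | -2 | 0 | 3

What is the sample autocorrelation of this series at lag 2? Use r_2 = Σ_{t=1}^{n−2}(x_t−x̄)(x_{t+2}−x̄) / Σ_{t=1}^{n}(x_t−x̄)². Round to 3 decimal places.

Mean x̄ = (0 + 2 − 3 − 2 + 0 + 3)/6 = 0.0000
Numerator Σ_{t=1}^{4}(x_t−x̄)(x_{t+2}−x̄) = -10.0000
Denominator Σ(x_t−x̄)² = 26.0000
r_2 = -10.0000 / 26.0000 = -0.385

-0.385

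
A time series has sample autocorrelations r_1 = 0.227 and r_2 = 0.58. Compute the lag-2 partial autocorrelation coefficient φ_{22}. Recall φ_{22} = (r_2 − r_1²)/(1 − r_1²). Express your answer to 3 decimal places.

φ_{22} = (r_2 − r_1²) / (1 − r_1²)
r_1² = (0.227)² = 0.051529
Numerator = 0.58 − 0.0515 = 0.5285; denominator = 1 − 0.0515 = 0.9485
φ_{22} = 0.5285 / 0.9485 = 0.557

0.557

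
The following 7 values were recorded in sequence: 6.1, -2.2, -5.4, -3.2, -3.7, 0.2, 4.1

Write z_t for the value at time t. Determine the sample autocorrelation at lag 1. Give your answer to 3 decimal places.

Mean z̄ = (6.1 − 2.2 − 5.4 − 3.2 − 3.7 + 0.2 + 4.1)/7 = -0.5857
Numerator Σ_{t=1}^{6}(z_t−z̄)(z_{t+1}−z̄) = 18.9412
Denominator Σ(z_t−z̄)² = 109.5886
r_1 = 18.9412 / 109.5886 = 0.173

0.173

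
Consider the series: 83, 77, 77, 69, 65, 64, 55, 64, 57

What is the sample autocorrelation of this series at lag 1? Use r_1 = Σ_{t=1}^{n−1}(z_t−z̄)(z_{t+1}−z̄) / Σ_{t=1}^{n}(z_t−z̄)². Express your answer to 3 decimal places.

0.531

Mean z̄ = (83 + 77 + 77 + 69 + 65 + 64 + 55 + 64 + 57)/9 = 67.8889
Numerator Σ_{t=1}^{8}(z_t−z̄)(z_{t+1}−z̄) = 381.4321
Denominator Σ(z_t−z̄)² = 718.8889
r_1 = 381.4321 / 718.8889 = 0.531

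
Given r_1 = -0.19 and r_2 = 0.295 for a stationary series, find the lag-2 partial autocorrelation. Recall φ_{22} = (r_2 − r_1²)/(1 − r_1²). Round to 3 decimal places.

0.269

φ_{22} = (r_2 − r_1²) / (1 − r_1²)
r_1² = (-0.19)² = 0.0361
Numerator = 0.295 − 0.0361 = 0.2589; denominator = 1 − 0.0361 = 0.9639
φ_{22} = 0.2589 / 0.9639 = 0.269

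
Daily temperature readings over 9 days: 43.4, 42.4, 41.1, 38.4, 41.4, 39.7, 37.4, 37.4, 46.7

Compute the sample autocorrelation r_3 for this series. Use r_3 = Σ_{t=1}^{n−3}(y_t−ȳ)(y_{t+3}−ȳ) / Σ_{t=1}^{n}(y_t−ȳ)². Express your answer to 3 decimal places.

-0.077

Mean ȳ = (43.4 + 42.4 + 41.1 + 38.4 + 41.4 + 39.7 + 37.4 + 37.4 + 46.7)/9 = 40.8778
Σ(y_t−ȳ)(y_{t+3}−ȳ) = (-6.2495) + (0.7949) + (-0.2617) + (8.6172) + (-1.8162) + (-6.8573) = -5.7726
Denominator Σ(y_t−ȳ)² = 74.6156
r_3 = -5.7726 / 74.6156 = -0.077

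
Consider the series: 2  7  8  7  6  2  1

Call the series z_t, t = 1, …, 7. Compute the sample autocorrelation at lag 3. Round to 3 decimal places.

Mean z̄ = (2 + 7 + 8 + 7 + 6 + 2 + 1)/7 = 4.7143
Deviations from mean: -2.7143, 2.2857, 3.2857, 2.2857, 1.2857, -2.7143, -3.7143
Σ(z_t−z̄)(z_{t+3}−z̄) = (-6.2041) + (2.9388) + (-8.9184) + (-8.4898) = -20.6735
Denominator Σ(z_t−z̄)² = 51.4286
r_3 = -20.6735 / 51.4286 = -0.402

-0.402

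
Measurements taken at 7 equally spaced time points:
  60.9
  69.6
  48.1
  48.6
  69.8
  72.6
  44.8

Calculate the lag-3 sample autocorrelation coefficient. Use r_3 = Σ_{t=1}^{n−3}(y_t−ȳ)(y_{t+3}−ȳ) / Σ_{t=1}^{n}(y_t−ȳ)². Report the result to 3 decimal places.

Mean ȳ = (60.9 + 69.6 + 48.1 + 48.6 + 69.8 + 72.6 + 44.8)/7 = 59.2000
Deviations from mean: 1.7000, 10.4000, -11.1000, -10.6000, 10.6000, 13.4000, -14.4000
Numerator Σ_{t=1}^{4}(y_t−ȳ)(y_{t+3}−ȳ) = 96.1200
Denominator Σ(y_t−ȳ)² = 845.9000
r_3 = 96.1200 / 845.9000 = 0.114

0.114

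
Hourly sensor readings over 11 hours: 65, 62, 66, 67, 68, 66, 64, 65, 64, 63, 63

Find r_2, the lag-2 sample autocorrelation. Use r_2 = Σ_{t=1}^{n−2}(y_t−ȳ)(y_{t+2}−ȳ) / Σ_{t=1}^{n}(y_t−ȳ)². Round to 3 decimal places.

Mean ȳ = (65 + 62 + 66 + 67 + 68 + 66 + 64 + 65 + 64 + 63 + 63)/11 = 64.8182
Numerator Σ_{t=1}^{9}(y_t−ȳ)(y_{t+2}−ȳ) = -0.1570
Denominator Σ(y_t−ȳ)² = 33.6364
r_2 = -0.1570 / 33.6364 = -0.005

-0.005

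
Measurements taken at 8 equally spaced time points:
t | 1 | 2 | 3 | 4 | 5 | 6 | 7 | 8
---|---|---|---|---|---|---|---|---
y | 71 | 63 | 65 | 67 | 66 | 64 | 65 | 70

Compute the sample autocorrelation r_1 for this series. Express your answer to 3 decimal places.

Mean ȳ = (71 + 63 + 65 + 67 + 66 + 64 + 65 + 70)/8 = 66.3750
Numerator Σ_{t=1}^{7}(y_t−ȳ)(y_{t+1}−ȳ) = -12.8906
Denominator Σ(y_t−ȳ)² = 55.8750
r_1 = -12.8906 / 55.8750 = -0.231

-0.231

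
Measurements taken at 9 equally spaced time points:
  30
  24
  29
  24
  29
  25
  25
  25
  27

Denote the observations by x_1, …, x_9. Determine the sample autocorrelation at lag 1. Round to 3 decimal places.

Mean x̄ = (30 + 24 + 29 + 24 + 29 + 25 + 25 + 25 + 27)/9 = 26.4444
Numerator Σ_{t=1}^{8}(x_t−x̄)(x_{t+1}−x̄) = -27.7531
Denominator Σ(x_t−x̄)² = 44.2222
r_1 = -27.7531 / 44.2222 = -0.628

-0.628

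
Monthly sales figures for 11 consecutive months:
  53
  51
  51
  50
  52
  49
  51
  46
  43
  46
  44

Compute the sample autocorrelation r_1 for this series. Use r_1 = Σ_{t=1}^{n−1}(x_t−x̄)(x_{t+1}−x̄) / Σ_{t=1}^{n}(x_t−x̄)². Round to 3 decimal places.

0.528

Mean x̄ = (53 + 51 + 51 + 50 + 52 + 49 + 51 + 46 + 43 + 46 + 44)/11 = 48.7273
Numerator Σ_{t=1}^{10}(x_t−x̄)(x_{t+1}−x̄) = 61.3802
Denominator Σ(x_t−x̄)² = 116.1818
r_1 = 61.3802 / 116.1818 = 0.528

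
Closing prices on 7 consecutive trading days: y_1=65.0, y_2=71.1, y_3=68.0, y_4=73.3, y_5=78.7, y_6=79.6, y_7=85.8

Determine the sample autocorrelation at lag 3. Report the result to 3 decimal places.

Mean ȳ = (65.0 + 71.1 + 68.0 + 73.3 + 78.7 + 79.6 + 85.8)/7 = 74.5000
Deviations from mean: -9.5000, -3.4000, -6.5000, -1.2000, 4.2000, 5.1000, 11.3000
Numerator Σ_{t=1}^{4}(y_t−ȳ)(y_{t+3}−ȳ) = -49.5900
Denominator Σ(y_t−ȳ)² = 316.8400
r_3 = -49.5900 / 316.8400 = -0.157

-0.157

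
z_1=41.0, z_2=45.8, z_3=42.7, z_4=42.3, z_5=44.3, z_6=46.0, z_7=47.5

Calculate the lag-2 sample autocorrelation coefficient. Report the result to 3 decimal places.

-0.042

Mean z̄ = (41.0 + 45.8 + 42.7 + 42.3 + 44.3 + 46.0 + 47.5)/7 = 44.2286
Deviations from mean: -3.2286, 1.5714, -1.5286, -1.9286, 0.0714, 1.7714, 3.2714
Σ(z_t−z̄)(z_{t+2}−z̄) = (4.9351) + (-3.0306) + (-0.1092) + (-3.4163) + (0.2337) = -1.3873
Denominator Σ(z_t−z̄)² = 32.7943
r_2 = -1.3873 / 32.7943 = -0.042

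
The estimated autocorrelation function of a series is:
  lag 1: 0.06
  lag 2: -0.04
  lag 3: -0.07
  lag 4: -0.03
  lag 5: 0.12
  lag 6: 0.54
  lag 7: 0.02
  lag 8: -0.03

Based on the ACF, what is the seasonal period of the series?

The largest autocorrelation is r_6 = 0.54; the remaining lags stay at or below 0.12.
The dominant spike at lag 6 indicates a seasonal period of 6.

6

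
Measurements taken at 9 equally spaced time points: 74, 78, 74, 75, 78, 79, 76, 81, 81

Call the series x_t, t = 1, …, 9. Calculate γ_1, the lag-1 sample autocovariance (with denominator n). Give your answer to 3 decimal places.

1.025

Mean x̄ = (74 + 78 + 74 + 75 + 78 + 79 + 76 + 81 + 81)/9 = 77.3333
Σ_{t=1}^{8}(x_t−x̄)(x_{t+1}−x̄) = 9.2222
γ_1 = 9.2222 / 9 = 1.025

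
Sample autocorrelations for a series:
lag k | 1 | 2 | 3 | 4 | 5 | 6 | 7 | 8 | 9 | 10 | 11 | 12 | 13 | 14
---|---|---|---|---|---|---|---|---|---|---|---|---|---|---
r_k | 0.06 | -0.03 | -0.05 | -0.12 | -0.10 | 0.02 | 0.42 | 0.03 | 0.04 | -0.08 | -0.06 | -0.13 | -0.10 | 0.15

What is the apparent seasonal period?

7

The largest autocorrelation is r_7 = 0.42, with a weaker echo at lag 14 (0.15); the remaining lags stay at or below 0.06.
The dominant spike at lag 7 indicates a seasonal period of 7.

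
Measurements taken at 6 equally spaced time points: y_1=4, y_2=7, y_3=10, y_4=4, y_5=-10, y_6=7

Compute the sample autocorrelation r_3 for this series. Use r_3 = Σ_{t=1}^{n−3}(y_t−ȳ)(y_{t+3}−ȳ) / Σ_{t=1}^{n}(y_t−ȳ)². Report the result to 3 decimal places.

Mean ȳ = (4 + 7 + 10 + 4 − 10 + 7)/6 = 3.6667
Deviations from mean: 0.3333, 3.3333, 6.3333, 0.3333, -13.6667, 3.3333
Numerator Σ_{t=1}^{3}(y_t−ȳ)(y_{t+3}−ȳ) = -24.3333
Denominator Σ(y_t−ȳ)² = 249.3333
r_3 = -24.3333 / 249.3333 = -0.098

-0.098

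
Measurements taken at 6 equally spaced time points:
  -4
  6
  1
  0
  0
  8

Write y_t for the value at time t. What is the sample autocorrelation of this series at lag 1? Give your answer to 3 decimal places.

-0.353

Mean ȳ = (-4 + 6 + 1 + 0 + 0 + 8)/6 = 1.8333
Deviations from mean: -5.8333, 4.1667, -0.8333, -1.8333, -1.8333, 6.1667
Numerator Σ_{t=1}^{5}(y_t−ȳ)(y_{t+1}−ȳ) = -34.1944
Denominator Σ(y_t−ȳ)² = 96.8333
r_1 = -34.1944 / 96.8333 = -0.353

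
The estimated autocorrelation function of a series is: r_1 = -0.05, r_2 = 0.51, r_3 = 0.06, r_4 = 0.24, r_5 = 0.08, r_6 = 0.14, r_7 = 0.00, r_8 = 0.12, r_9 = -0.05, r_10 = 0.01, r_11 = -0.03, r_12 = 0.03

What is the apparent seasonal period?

The largest autocorrelation is r_2 = 0.51, with a weaker echo at lag 4 (0.24); the remaining lags stay at or below 0.14.
The dominant spike at lag 2 indicates a seasonal period of 2.

2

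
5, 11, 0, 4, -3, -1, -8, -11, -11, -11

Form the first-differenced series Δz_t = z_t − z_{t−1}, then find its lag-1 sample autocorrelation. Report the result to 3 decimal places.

-0.733

First differences Δz: 6, -11, 4, -7, 2, -7, -3, 0, 0
Mean of differences = -1.7778
Numerator Σ(Δz_t−Δz̄)(Δz_{t+1}−Δz̄) = -187.2716
Denominator Σ(Δz_t−Δz̄)² = 255.5556
r_1(Δz) = -187.2716 / 255.5556 = -0.733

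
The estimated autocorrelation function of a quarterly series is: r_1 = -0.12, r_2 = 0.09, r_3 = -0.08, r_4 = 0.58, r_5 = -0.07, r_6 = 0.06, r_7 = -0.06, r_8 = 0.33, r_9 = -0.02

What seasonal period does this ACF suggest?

The largest autocorrelation is r_4 = 0.58, with a weaker echo at lag 8 (0.33); the remaining lags stay at or below 0.09.
The dominant spike at lag 4 indicates a seasonal period of 4.

4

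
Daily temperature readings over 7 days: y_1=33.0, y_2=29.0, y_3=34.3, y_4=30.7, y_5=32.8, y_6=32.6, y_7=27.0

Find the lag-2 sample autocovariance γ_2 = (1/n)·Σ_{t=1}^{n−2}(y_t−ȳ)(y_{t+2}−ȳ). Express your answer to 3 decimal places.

0.511

Mean ȳ = (33.0 + 29.0 + 34.3 + 30.7 + 32.8 + 32.6 + 27.0)/7 = 31.3429
Σ_{t=1}^{5}(y_t−ȳ)(y_{t+2}−ȳ) = 3.5792
γ_2 = 3.5792 / 7 = 0.511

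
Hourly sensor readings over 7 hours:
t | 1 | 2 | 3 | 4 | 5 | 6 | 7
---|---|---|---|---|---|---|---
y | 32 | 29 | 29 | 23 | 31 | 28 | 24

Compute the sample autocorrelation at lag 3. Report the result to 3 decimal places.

0.044

Mean ȳ = (32 + 29 + 29 + 23 + 31 + 28 + 24)/7 = 28.0000
Deviations from mean: 4.0000, 1.0000, 1.0000, -5.0000, 3.0000, 0.0000, -4.0000
Numerator Σ_{t=1}^{4}(y_t−ȳ)(y_{t+3}−ȳ) = 3.0000
Denominator Σ(y_t−ȳ)² = 68.0000
r_3 = 3.0000 / 68.0000 = 0.044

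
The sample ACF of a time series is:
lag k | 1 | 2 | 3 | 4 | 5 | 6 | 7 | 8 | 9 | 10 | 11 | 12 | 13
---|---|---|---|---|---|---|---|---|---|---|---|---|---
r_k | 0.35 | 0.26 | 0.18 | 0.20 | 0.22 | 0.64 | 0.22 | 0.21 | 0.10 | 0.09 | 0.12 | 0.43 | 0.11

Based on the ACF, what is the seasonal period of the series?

6

The largest autocorrelation is r_6 = 0.64, with a weaker echo at lag 12 (0.43); the remaining lags stay at or below 0.35. The elevated value at lag 1 (0.35), dropping to 0.26 at lag 2, reflects decaying short-term dependence rather than seasonality.
The dominant spike at lag 6 indicates a seasonal period of 6.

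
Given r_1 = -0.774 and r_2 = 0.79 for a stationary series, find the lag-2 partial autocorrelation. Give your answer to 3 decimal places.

0.476

φ_{22} = (r_2 − r_1²) / (1 − r_1²)
r_1² = (-0.774)² = 0.599076
Numerator = 0.79 − 0.5991 = 0.1909; denominator = 1 − 0.5991 = 0.4009
φ_{22} = 0.1909 / 0.4009 = 0.476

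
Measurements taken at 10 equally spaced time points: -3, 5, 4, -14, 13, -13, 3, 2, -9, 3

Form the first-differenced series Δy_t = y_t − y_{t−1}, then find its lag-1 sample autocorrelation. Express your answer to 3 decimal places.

First differences Δy: 8, -1, -18, 27, -26, 16, -1, -11, 12
Mean of differences = 0.6667
Numerator Σ(Δy_t−Δȳ)(Δy_{t+1}−Δȳ) = -1722.1111
Denominator Σ(Δy_t−Δȳ)² = 2312.0000
r_1(Δy) = -1722.1111 / 2312.0000 = -0.745

-0.745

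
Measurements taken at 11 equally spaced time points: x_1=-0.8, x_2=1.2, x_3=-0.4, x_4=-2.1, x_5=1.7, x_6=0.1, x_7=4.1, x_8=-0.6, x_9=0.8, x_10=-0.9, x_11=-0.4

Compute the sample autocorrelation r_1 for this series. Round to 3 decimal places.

-0.286

Mean x̄ = (-0.8 + 1.2 − 0.4 − 2.1 + 1.7 + 0.1 + 4.1 − 0.6 + 0.8 − 0.9 − 0.4)/11 = 0.2455
Numerator Σ_{t=1}^{10}(x_t−x̄)(x_{t+1}−x̄) = -7.9075
Denominator Σ(x_t−x̄)² = 27.6673
r_1 = -7.9075 / 27.6673 = -0.286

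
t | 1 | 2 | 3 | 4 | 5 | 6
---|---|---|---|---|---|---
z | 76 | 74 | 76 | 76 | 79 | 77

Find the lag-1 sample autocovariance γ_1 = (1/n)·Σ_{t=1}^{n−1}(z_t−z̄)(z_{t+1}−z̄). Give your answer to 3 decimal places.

Mean z̄ = (76 + 74 + 76 + 76 + 79 + 77)/6 = 76.3333
Deviations: -0.3333, -2.3333, -0.3333, -0.3333, 2.6667, 0.6667
Σ_{t=1}^{5}(z_t−z̄)(z_{t+1}−z̄) = 2.5556
γ_1 = 2.5556 / 6 = 0.426

0.426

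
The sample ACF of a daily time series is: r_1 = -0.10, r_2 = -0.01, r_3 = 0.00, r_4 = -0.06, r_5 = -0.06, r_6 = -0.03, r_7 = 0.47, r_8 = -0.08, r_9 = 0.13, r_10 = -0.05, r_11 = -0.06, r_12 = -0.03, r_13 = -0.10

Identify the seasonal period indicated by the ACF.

7

The largest autocorrelation is r_7 = 0.47; the remaining lags stay at or below 0.13.
The dominant spike at lag 7 indicates a seasonal period of 7.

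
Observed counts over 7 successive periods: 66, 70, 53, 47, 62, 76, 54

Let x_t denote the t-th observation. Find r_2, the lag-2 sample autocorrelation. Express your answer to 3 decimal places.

-0.606

Mean x̄ = (66 + 70 + 53 + 47 + 62 + 76 + 54)/7 = 61.1429
Deviations from mean: 4.8571, 8.8571, -8.1429, -14.1429, 0.8571, 14.8571, -7.1429
Σ(x_t−x̄)(x_{t+2}−x̄) = (-39.5510) + (-125.2653) + (-6.9796) + (-210.1224) + (-6.1224) = -388.0408
Denominator Σ(x_t−x̄)² = 640.8571
r_2 = -388.0408 / 640.8571 = -0.606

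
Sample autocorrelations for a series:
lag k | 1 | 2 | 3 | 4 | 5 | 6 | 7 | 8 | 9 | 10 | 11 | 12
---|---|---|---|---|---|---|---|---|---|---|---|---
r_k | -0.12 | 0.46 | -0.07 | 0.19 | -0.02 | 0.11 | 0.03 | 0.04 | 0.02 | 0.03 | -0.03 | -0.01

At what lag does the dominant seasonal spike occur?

2

The largest autocorrelation is r_2 = 0.46, with a weaker echo at lag 4 (0.19); the remaining lags stay at or below 0.11.
The dominant spike at lag 2 indicates a seasonal period of 2.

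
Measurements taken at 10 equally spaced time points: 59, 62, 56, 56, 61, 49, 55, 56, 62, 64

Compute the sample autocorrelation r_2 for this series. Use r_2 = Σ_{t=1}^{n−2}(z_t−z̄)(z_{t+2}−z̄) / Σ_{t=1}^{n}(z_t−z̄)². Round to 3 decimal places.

-0.072

Mean z̄ = (59 + 62 + 56 + 56 + 61 + 49 + 55 + 56 + 62 + 64)/10 = 58.0000
Numerator Σ_{t=1}^{8}(z_t−z̄)(z_{t+2}−z̄) = -13.0000
Denominator Σ(z_t−z̄)² = 180.0000
r_2 = -13.0000 / 180.0000 = -0.072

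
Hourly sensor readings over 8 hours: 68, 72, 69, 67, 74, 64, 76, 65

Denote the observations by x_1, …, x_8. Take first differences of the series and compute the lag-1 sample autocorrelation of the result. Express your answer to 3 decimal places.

-0.771

First differences Δx: 4, -3, -2, 7, -10, 12, -11
Mean of differences = -0.4286
Numerator Σ(Δx_t−Δx̄)(Δx_{t+1}−Δx̄) = -340.4694
Denominator Σ(Δx_t−Δx̄)² = 441.7143
r_1(Δx) = -340.4694 / 441.7143 = -0.771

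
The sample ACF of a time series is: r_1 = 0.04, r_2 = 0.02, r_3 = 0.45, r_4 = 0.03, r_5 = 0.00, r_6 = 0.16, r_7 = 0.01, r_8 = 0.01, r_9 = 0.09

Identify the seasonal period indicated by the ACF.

The largest autocorrelation is r_3 = 0.45, with a weaker echo at lag 6 (0.16); the remaining lags stay at or below 0.09.
The dominant spike at lag 3 indicates a seasonal period of 3.

3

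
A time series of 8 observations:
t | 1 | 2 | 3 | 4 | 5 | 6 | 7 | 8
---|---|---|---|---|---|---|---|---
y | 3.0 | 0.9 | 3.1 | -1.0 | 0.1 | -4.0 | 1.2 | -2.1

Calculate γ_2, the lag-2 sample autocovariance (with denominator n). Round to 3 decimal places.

2.682

Mean ȳ = (3.0 + 0.9 + 3.1 − 1.0 + 0.1 − 4.0 + 1.2 − 2.1)/8 = 0.1500
Σ_{t=1}^{6}(y_t−ȳ)(y_{t+2}−ȳ) = 21.4550
γ_2 = 21.4550 / 8 = 2.682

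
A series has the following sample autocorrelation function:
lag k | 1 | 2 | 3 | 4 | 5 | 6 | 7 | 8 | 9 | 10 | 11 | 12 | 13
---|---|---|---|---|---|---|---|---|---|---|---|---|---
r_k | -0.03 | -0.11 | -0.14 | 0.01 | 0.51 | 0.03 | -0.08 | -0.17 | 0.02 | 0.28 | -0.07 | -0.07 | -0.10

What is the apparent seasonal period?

5

The largest autocorrelation is r_5 = 0.51, with a weaker echo at lag 10 (0.28); the remaining lags stay at or below 0.03.
The dominant spike at lag 5 indicates a seasonal period of 5.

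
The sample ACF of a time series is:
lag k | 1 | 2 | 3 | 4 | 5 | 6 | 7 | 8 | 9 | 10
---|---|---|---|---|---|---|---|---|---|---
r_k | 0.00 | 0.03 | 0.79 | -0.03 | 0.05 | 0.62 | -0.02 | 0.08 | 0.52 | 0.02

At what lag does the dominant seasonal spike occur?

The largest autocorrelation is r_3 = 0.79, with weaker echoes at lags 6 (0.62) and 9 (0.52); the remaining lags stay at or below 0.08.
The dominant spike at lag 3 indicates a seasonal period of 3.

3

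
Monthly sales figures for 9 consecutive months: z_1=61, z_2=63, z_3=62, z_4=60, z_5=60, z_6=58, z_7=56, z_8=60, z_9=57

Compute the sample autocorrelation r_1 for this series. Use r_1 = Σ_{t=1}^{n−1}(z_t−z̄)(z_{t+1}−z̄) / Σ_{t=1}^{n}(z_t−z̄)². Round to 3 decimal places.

Mean z̄ = (61 + 63 + 62 + 60 + 60 + 58 + 56 + 60 + 57)/9 = 59.6667
Numerator Σ_{t=1}^{8}(z_t−z̄)(z_{t+1}−z̄) = 16.5556
Denominator Σ(z_t−z̄)² = 42.0000
r_1 = 16.5556 / 42.0000 = 0.394

0.394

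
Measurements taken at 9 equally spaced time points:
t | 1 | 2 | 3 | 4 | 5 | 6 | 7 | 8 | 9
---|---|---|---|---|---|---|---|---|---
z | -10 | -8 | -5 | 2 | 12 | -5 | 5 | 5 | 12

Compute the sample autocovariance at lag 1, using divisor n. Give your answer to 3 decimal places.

Mean z̄ = (-10 − 8 − 5 + 2 + 12 − 5 + 5 + 5 + 12)/9 = 0.8889
Σ_{t=1}^{8}(z_t−z̄)(z_{t+1}−z̄) = 127.8765
γ_1 = 127.8765 / 9 = 14.209

14.209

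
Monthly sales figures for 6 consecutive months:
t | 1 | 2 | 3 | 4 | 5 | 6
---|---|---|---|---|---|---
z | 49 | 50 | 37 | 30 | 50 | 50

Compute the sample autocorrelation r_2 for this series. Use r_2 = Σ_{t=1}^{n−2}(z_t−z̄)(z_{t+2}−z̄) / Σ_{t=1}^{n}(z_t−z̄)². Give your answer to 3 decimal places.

-0.631

Mean z̄ = (49 + 50 + 37 + 30 + 50 + 50)/6 = 44.3333
Deviations from mean: 4.6667, 5.6667, -7.3333, -14.3333, 5.6667, 5.6667
Σ(z_t−z̄)(z_{t+2}−z̄) = (-34.2222) + (-81.2222) + (-41.5556) + (-81.2222) = -238.2222
Denominator Σ(z_t−z̄)² = 377.3333
r_2 = -238.2222 / 377.3333 = -0.631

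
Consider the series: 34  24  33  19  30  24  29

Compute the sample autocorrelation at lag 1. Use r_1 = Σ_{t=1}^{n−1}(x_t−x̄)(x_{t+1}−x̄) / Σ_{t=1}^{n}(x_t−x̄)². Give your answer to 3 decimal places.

Mean x̄ = (34 + 24 + 33 + 19 + 30 + 24 + 29)/7 = 27.5714
Deviations from mean: 6.4286, -3.5714, 5.4286, -8.5714, 2.4286, -3.5714, 1.4286
Σ(x_t−x̄)(x_{t+1}−x̄) = (-22.9592) + (-19.3878) + (-46.5306) + (-20.8163) + (-8.6735) + (-5.1020) = -123.4694
Denominator Σ(x_t−x̄)² = 177.7143
r_1 = -123.4694 / 177.7143 = -0.695

-0.695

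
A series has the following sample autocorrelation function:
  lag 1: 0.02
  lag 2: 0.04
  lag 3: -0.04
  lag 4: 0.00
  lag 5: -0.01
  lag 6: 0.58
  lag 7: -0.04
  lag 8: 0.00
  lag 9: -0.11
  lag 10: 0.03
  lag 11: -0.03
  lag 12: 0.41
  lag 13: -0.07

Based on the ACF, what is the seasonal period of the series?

6

The largest autocorrelation is r_6 = 0.58, with a weaker echo at lag 12 (0.41); the remaining lags stay at or below 0.04.
The dominant spike at lag 6 indicates a seasonal period of 6.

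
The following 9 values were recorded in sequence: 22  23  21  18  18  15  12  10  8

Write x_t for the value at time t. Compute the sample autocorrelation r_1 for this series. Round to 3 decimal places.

Mean x̄ = (22 + 23 + 21 + 18 + 18 + 15 + 12 + 10 + 8)/9 = 16.3333
Numerator Σ_{t=1}^{8}(x_t−x̄)(x_{t+1}−x̄) = 163.2222
Denominator Σ(x_t−x̄)² = 234.0000
r_1 = 163.2222 / 234.0000 = 0.698

0.698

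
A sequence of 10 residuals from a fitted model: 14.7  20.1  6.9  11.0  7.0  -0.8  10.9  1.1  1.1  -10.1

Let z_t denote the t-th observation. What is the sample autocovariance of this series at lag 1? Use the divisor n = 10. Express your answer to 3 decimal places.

Mean z̄ = (14.7 + 20.1 + 6.9 + 11.0 + 7.0 − 0.8 + 10.9 + 1.1 + 1.1 − 10.1)/10 = 6.1900
Σ_{t=1}^{9}(z_t−z̄)(z_{t+1}−z̄) = 181.8269
γ_1 = 181.8269 / 10 = 18.183

18.183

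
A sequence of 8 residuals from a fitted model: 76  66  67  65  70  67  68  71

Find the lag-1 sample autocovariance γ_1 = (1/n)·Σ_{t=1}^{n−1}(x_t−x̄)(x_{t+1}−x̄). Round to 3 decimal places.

Mean x̄ = (76 + 66 + 67 + 65 + 70 + 67 + 68 + 71)/8 = 68.7500
Deviations: 7.2500, -2.7500, -1.7500, -3.7500, 1.2500, -1.7500, -0.7500, 2.2500
Σ_{t=1}^{7}(x_t−x̄)(x_{t+1}−x̄) = -15.8125
γ_1 = -15.8125 / 8 = -1.977

-1.977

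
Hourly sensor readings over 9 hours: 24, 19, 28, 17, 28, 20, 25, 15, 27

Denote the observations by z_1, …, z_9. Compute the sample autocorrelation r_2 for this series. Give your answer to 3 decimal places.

0.592

Mean z̄ = (24 + 19 + 28 + 17 + 28 + 20 + 25 + 15 + 27)/9 = 22.5556
Σ(z_t−z̄)(z_{t+2}−z̄) = (7.8642) + (19.7531) + (29.6420) + (14.1975) + (13.3086) + (19.3086) + (10.8642) = 114.9383
Denominator Σ(z_t−z̄)² = 194.2222
r_2 = 114.9383 / 194.2222 = 0.592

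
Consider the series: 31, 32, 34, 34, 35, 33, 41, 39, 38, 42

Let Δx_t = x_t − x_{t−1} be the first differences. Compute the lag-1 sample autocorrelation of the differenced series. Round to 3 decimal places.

-0.525

First differences Δx: 1, 2, 0, 1, -2, 8, -2, -1, 4
Mean of differences = 1.2222
Numerator Σ(Δx_t−Δx̄)(Δx_{t+1}−Δx̄) = -42.8272
Denominator Σ(Δx_t−Δx̄)² = 81.5556
r_1(Δx) = -42.8272 / 81.5556 = -0.525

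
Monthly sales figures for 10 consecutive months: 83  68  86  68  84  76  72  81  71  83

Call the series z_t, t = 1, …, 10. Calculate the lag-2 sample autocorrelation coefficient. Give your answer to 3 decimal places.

0.500

Mean z̄ = (83 + 68 + 86 + 68 + 84 + 76 + 72 + 81 + 71 + 83)/10 = 77.2000
Numerator Σ_{t=1}^{8}(z_t−z̄)(z_{t+2}−z̄) = 220.9200
Denominator Σ(z_t−z̄)² = 441.6000
r_2 = 220.9200 / 441.6000 = 0.500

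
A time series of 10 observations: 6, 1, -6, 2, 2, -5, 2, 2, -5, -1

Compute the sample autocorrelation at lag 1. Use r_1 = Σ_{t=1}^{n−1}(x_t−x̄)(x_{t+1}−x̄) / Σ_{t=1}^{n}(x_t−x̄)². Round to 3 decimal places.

-0.218

Mean x̄ = (6 + 1 − 6 + 2 + 2 − 5 + 2 + 2 − 5 − 1)/10 = -0.2000
Numerator Σ_{t=1}^{9}(x_t−x̄)(x_{t+1}−x̄) = -30.4400
Denominator Σ(x_t−x̄)² = 139.6000
r_1 = -30.4400 / 139.6000 = -0.218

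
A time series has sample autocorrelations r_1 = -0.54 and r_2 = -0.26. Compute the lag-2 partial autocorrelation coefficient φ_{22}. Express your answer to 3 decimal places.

φ_{22} = (r_2 − r_1²) / (1 − r_1²)
r_1² = (-0.54)² = 0.2916
Numerator = -0.26 − 0.2916 = -0.5516; denominator = 1 − 0.2916 = 0.7084
φ_{22} = -0.5516 / 0.7084 = -0.779

-0.779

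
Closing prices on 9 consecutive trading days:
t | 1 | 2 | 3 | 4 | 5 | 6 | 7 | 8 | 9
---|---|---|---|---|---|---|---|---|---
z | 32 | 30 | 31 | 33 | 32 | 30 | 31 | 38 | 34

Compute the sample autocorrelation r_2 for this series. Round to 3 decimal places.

Mean z̄ = (32 + 30 + 31 + 33 + 32 + 30 + 31 + 38 + 34)/9 = 32.3333
Σ(z_t−z̄)(z_{t+2}−z̄) = (0.4444) + (-1.5556) + (0.4444) + (-1.5556) + (0.4444) + (-13.2222) + (-2.2222) = -17.2222
Denominator Σ(z_t−z̄)² = 50.0000
r_2 = -17.2222 / 50.0000 = -0.344

-0.344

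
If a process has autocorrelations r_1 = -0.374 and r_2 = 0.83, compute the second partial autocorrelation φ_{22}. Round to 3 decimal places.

0.802

φ_{22} = (r_2 − r_1²) / (1 − r_1²)
r_1² = (-0.374)² = 0.139876
Numerator = 0.83 − 0.1399 = 0.6901; denominator = 1 − 0.1399 = 0.8601
φ_{22} = 0.6901 / 0.8601 = 0.802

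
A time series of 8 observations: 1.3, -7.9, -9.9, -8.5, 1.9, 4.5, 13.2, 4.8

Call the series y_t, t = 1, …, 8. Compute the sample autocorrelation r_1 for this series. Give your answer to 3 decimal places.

0.586

Mean ȳ = (1.3 − 7.9 − 9.9 − 8.5 + 1.9 + 4.5 + 13.2 + 4.8)/8 = -0.0750
Deviations from mean: 1.3750, -7.8250, -9.8250, -8.4250, 1.9750, 4.5750, 13.2750, 4.8750
Σ(y_t−ȳ)(y_{t+1}−ȳ) = (-10.7594) + (76.8806) + (82.7756) + (-16.6394) + (9.0356) + (60.7331) + (64.7156) = 266.7419
Denominator Σ(y_t−ȳ)² = 455.4550
r_1 = 266.7419 / 455.4550 = 0.586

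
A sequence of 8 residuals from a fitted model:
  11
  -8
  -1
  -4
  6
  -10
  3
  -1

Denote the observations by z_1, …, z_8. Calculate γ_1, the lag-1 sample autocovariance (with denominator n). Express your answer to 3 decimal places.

-25.031

Mean z̄ = (11 − 8 − 1 − 4 + 6 − 10 + 3 − 1)/8 = -0.5000
Σ_{t=1}^{7}(z_t−z̄)(z_{t+1}−z̄) = -200.2500
γ_1 = -200.2500 / 8 = -25.031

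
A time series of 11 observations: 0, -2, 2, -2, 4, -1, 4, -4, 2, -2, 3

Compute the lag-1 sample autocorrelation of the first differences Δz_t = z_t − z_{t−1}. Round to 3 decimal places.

First differences Δz: -2, 4, -4, 6, -5, 5, -8, 6, -4, 5
Mean of differences = 0.3000
Numerator Σ(Δz_t−Δz̄)(Δz_{t+1}−Δz̄) = -235.0900
Denominator Σ(Δz_t−Δz̄)² = 262.1000
r_1(Δz) = -235.0900 / 262.1000 = -0.897

-0.897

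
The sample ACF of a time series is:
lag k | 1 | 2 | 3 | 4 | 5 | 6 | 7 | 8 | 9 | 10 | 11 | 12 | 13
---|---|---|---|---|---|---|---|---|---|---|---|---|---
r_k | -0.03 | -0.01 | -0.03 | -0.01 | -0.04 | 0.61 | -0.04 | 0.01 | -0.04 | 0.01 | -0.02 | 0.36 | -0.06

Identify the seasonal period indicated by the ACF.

6

The largest autocorrelation is r_6 = 0.61, with a weaker echo at lag 12 (0.36); the remaining lags stay at or below 0.01.
The dominant spike at lag 6 indicates a seasonal period of 6.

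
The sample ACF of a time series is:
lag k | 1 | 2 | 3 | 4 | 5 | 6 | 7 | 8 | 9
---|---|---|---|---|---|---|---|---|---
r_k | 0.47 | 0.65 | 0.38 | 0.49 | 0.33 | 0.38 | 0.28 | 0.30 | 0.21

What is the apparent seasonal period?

The largest autocorrelation is r_2 = 0.65, with a weaker echo at lag 4 (0.49); the remaining lags stay at or below 0.47.
The dominant spike at lag 2 indicates a seasonal period of 2.

2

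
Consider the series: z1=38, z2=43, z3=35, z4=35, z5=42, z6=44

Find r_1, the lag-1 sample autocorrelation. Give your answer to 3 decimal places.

-0.009

Mean z̄ = (38 + 43 + 35 + 35 + 42 + 44)/6 = 39.5000
Deviations from mean: -1.5000, 3.5000, -4.5000, -4.5000, 2.5000, 4.5000
Numerator Σ_{t=1}^{5}(z_t−z̄)(z_{t+1}−z̄) = -0.7500
Denominator Σ(z_t−z̄)² = 81.5000
r_1 = -0.7500 / 81.5000 = -0.009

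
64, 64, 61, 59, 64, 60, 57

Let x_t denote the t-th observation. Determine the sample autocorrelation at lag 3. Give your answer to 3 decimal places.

0.239

Mean x̄ = (64 + 64 + 61 + 59 + 64 + 60 + 57)/7 = 61.2857
Deviations from mean: 2.7143, 2.7143, -0.2857, -2.2857, 2.7143, -1.2857, -4.2857
Numerator Σ_{t=1}^{4}(x_t−x̄)(x_{t+3}−x̄) = 11.3265
Denominator Σ(x_t−x̄)² = 47.4286
r_3 = 11.3265 / 47.4286 = 0.239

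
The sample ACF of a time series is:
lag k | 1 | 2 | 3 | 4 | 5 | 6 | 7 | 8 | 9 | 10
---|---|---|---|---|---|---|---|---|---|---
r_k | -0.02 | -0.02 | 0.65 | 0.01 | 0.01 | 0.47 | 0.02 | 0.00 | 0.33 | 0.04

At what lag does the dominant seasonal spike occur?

3

The largest autocorrelation is r_3 = 0.65, with weaker echoes at lags 6 (0.47) and 9 (0.33); the remaining lags stay at or below 0.04.
The dominant spike at lag 3 indicates a seasonal period of 3.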